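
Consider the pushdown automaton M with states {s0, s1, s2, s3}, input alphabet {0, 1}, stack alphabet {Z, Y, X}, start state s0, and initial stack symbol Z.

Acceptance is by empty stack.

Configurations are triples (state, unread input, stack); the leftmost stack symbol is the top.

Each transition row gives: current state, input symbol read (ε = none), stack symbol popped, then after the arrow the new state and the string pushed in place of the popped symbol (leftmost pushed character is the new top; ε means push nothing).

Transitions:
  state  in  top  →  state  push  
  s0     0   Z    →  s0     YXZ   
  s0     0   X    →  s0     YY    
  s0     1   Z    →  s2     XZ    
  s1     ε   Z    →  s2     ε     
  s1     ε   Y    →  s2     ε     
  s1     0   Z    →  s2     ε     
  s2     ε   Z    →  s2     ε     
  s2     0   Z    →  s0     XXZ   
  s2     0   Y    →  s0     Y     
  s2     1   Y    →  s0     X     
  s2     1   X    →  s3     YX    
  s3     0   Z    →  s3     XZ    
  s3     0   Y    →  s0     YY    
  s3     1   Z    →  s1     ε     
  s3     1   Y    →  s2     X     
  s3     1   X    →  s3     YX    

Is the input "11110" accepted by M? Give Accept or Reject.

Reject

No computation consumes all input and empties the stack.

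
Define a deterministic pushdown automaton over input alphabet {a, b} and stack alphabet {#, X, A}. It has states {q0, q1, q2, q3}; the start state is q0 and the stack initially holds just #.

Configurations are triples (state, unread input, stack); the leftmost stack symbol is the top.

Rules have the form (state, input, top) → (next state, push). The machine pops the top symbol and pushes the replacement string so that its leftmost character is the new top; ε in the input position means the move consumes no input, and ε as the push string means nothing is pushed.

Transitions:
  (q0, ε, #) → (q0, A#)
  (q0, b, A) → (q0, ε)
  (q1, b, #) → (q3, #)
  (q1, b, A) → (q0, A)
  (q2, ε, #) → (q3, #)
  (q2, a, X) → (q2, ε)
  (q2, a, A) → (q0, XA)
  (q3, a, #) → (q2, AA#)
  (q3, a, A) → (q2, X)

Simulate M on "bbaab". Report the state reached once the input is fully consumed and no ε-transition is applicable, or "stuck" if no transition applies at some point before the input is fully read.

stuck

(q0, bbaab, #) ⊢ (q0, bbaab, A#) ⊢ (q0, baab, #) ⊢ (q0, baab, A#) ⊢ (q0, aab, #) ⊢ (q0, aab, A#)
No transition for (q0, a, top A); M blocks with input aab remaining.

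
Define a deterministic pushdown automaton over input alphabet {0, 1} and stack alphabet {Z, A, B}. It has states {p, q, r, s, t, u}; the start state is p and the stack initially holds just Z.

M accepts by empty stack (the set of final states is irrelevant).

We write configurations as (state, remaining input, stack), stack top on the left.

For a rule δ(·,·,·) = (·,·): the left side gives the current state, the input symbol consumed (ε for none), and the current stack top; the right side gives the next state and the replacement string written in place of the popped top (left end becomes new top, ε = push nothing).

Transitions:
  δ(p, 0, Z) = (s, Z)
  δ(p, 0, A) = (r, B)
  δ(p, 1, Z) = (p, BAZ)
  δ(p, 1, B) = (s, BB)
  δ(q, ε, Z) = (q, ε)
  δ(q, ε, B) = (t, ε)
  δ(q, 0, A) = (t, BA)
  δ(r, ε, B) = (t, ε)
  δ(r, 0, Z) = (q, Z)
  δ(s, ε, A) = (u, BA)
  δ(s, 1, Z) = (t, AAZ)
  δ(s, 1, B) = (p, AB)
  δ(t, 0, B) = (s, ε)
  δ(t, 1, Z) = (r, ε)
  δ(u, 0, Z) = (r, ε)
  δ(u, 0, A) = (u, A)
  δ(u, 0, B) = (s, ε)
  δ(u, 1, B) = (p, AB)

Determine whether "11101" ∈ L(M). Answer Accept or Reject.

Reject

(p, 11101, Z)
  read 1, top Z: go to p, push BAZ → (p, 1101, BAZ)
  read 1, top B: go to s, push BB → (s, 101, BBAZ)
  read 1, top B: go to p, push AB → (p, 01, ABBAZ)
  read 0, top A: go to r, push B → (r, 1, BBBAZ)
  ε-move, top B: go to t, push ε → (t, 1, BBAZ)
No transition applies at (t, 1, BBAZ); input not fully consumed.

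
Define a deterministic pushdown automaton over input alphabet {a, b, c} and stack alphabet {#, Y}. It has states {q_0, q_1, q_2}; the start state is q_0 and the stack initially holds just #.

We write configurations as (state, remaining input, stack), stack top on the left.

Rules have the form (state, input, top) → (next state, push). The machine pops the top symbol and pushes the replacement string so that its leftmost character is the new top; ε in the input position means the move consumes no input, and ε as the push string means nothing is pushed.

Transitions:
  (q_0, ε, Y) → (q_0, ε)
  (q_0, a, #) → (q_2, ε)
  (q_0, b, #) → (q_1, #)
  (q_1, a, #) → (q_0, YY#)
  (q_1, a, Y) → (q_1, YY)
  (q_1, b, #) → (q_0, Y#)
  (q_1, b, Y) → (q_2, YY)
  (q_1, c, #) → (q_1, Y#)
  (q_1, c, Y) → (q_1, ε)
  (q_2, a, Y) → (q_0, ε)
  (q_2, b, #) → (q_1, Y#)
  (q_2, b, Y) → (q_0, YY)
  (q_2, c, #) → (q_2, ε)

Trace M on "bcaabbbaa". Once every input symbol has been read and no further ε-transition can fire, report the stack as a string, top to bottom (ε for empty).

ε

(q_0, bcaabbbaa, #)
  read b, top #: go to q_1, push # → (q_1, caabbbaa, #)
  read c, top #: go to q_1, push Y# → (q_1, aabbbaa, Y#)
  read a, top Y: go to q_1, push YY → (q_1, abbbaa, YY#)
  read a, top Y: go to q_1, push YY → (q_1, bbbaa, YYY#)
  read b, top Y: go to q_2, push YY → (q_2, bbaa, YYYY#)
  read b, top Y: go to q_0, push YY → (q_0, baa, YYYYY#)
  ε-move, top Y: go to q_0, push ε → (q_0, baa, YYYY#)
  ε-move, top Y: go to q_0, push ε → (q_0, baa, YYY#)
  ε-move, top Y: go to q_0, push ε → (q_0, baa, YY#)
  ε-move, top Y: go to q_0, push ε → (q_0, baa, Y#)
  ε-move, top Y: go to q_0, push ε → (q_0, baa, #)
  read b, top #: go to q_1, push # → (q_1, aa, #)
  read a, top #: go to q_0, push YY# → (q_0, a, YY#)
  ε-move, top Y: go to q_0, push ε → (q_0, a, Y#)
  ε-move, top Y: go to q_0, push ε → (q_0, a, #)
  read a, top #: go to q_2, push ε → (q_2, ε, ε)
All input consumed in state q_2 with stack ε.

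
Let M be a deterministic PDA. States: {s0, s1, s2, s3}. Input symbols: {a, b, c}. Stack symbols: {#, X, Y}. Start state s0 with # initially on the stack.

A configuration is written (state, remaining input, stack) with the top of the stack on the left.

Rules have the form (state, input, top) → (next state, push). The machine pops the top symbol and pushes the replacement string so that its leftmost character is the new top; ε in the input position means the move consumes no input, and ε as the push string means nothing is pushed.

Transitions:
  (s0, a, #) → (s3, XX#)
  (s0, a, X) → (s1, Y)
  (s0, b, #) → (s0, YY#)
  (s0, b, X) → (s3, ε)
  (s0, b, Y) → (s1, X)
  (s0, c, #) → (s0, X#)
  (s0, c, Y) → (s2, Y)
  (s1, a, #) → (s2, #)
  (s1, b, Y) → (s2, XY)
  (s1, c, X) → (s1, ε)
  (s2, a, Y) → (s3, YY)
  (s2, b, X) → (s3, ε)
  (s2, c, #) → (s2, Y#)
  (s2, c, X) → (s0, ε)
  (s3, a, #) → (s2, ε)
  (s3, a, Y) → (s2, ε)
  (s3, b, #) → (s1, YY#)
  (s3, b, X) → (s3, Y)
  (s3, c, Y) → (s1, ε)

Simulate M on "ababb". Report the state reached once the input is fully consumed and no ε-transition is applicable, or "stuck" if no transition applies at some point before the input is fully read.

(s0, ababb, #)
  read a, top #: go to s3, push XX# → (s3, babb, XX#)
  read b, top X: go to s3, push Y → (s3, abb, YX#)
  read a, top Y: go to s2, push ε → (s2, bb, X#)
  read b, top X: go to s3, push ε → (s3, b, #)
  read b, top #: go to s1, push YY# → (s1, ε, YY#)
All input consumed; M is in state s1.

s1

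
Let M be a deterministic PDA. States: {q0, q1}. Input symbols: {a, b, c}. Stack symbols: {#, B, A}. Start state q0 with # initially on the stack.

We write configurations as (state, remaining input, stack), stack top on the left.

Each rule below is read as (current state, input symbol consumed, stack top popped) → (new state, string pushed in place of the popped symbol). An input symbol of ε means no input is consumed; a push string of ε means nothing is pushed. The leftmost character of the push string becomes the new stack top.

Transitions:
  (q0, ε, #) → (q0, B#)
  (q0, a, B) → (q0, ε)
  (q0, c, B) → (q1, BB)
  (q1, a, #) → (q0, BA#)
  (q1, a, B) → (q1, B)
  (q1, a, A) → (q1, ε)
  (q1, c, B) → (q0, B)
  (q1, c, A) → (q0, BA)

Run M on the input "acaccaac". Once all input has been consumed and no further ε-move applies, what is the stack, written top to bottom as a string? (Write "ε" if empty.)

(q0, acaccaac, #)
  ε-move, top #: go to q0, push B# → (q0, acaccaac, B#)
  read a, top B: go to q0, push ε → (q0, caccaac, #)
  ε-move, top #: go to q0, push B# → (q0, caccaac, B#)
  read c, top B: go to q1, push BB → (q1, accaac, BB#)
  read a, top B: go to q1, push B → (q1, ccaac, BB#)
  read c, top B: go to q0, push B → (q0, caac, BB#)
  read c, top B: go to q1, push BB → (q1, aac, BBB#)
  read a, top B: go to q1, push B → (q1, ac, BBB#)
  read a, top B: go to q1, push B → (q1, c, BBB#)
  read c, top B: go to q0, push B → (q0, ε, BBB#)
All input consumed in state q0 with stack BBB#.

BBB#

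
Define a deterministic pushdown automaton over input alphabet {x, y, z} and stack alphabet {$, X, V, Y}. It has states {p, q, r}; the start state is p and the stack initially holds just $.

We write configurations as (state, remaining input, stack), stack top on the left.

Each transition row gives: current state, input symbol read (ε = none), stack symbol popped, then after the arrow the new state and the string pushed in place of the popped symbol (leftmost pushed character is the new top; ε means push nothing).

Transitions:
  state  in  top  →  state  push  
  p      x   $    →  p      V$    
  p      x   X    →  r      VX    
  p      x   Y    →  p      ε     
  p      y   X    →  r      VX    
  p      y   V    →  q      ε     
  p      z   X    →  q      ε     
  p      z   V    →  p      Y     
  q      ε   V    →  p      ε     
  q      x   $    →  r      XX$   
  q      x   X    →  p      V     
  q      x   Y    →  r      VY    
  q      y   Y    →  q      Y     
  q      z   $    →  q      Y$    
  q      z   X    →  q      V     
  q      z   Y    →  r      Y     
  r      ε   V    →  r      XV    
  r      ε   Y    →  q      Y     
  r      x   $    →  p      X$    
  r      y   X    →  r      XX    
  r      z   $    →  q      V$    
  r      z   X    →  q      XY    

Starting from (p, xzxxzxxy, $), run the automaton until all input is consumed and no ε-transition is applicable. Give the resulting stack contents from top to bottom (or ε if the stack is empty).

$

(p, xzxxzxxy, $)
  read x, top $: go to p, push V$ → (p, zxxzxxy, V$)
  read z, top V: go to p, push Y → (p, xxzxxy, Y$)
  read x, top Y: go to p, push ε → (p, xzxxy, $)
  read x, top $: go to p, push V$ → (p, zxxy, V$)
  read z, top V: go to p, push Y → (p, xxy, Y$)
  read x, top Y: go to p, push ε → (p, xy, $)
  read x, top $: go to p, push V$ → (p, y, V$)
  read y, top V: go to q, push ε → (q, ε, $)
All input consumed in state q with stack $.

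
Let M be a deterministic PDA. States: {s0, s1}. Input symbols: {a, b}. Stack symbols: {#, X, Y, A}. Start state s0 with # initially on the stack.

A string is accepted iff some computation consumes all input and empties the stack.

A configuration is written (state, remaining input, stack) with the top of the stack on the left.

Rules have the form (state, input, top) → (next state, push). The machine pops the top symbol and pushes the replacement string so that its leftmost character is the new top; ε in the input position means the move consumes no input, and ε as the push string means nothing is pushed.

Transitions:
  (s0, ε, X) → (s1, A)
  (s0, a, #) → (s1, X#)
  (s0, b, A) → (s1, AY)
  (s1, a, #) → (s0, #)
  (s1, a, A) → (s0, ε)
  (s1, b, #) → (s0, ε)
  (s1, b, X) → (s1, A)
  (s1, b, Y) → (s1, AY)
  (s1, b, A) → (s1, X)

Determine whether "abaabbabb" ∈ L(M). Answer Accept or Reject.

Reject

(s0, abaabbabb, #)
  read a, top #: go to s1, push X# → (s1, baabbabb, X#)
  read b, top X: go to s1, push A → (s1, aabbabb, A#)
  read a, top A: go to s0, push ε → (s0, abbabb, #)
  read a, top #: go to s1, push X# → (s1, bbabb, X#)
  read b, top X: go to s1, push A → (s1, babb, A#)
  read b, top A: go to s1, push X → (s1, abb, X#)
No transition applies at (s1, abb, X#); input not fully consumed.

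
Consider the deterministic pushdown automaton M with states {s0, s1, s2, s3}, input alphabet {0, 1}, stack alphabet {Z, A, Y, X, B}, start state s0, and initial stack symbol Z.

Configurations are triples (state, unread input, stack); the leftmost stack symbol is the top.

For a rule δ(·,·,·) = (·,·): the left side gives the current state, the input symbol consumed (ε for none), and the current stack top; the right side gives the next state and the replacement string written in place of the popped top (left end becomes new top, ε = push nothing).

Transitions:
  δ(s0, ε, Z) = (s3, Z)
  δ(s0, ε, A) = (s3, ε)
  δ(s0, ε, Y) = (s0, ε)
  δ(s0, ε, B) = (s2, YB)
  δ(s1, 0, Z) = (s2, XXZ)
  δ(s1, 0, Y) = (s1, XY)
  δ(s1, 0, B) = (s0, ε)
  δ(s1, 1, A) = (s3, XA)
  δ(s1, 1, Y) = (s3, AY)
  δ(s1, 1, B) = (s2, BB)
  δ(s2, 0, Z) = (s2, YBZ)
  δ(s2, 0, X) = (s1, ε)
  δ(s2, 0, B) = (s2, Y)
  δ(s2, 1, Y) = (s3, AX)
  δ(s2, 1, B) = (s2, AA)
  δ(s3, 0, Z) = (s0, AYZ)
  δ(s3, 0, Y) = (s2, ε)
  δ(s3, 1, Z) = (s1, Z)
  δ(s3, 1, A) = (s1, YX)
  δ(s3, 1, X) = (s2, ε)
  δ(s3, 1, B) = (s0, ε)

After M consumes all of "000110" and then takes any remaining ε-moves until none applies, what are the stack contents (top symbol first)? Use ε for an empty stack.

(s0, 000110, Z)
  ε-move, top Z: go to s3, push Z → (s3, 000110, Z)
  read 0, top Z: go to s0, push AYZ → (s0, 00110, AYZ)
  ε-move, top A: go to s3, push ε → (s3, 00110, YZ)
  read 0, top Y: go to s2, push ε → (s2, 0110, Z)
  read 0, top Z: go to s2, push YBZ → (s2, 110, YBZ)
  read 1, top Y: go to s3, push AX → (s3, 10, AXBZ)
  read 1, top A: go to s1, push YX → (s1, 0, YXXBZ)
  read 0, top Y: go to s1, push XY → (s1, ε, XYXXBZ)
All input consumed in state s1 with stack XYXXBZ.

XYXXBZ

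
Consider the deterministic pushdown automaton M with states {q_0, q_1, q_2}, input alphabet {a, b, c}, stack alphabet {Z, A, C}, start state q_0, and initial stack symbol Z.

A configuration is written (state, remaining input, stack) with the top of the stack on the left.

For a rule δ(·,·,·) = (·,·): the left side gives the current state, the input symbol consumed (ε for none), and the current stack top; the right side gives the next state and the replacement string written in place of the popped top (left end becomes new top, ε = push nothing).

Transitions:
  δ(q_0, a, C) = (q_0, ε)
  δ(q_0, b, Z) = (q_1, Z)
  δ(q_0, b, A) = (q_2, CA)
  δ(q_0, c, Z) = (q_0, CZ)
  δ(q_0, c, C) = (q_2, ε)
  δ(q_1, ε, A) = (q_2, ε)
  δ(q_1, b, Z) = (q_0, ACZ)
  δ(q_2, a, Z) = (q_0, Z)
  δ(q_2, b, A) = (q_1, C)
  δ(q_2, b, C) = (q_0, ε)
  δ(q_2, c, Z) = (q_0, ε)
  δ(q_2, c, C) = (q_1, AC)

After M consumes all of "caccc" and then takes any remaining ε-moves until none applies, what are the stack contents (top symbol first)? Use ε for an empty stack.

(q_0, caccc, Z)
  read c, top Z: go to q_0, push CZ → (q_0, accc, CZ)
  read a, top C: go to q_0, push ε → (q_0, ccc, Z)
  read c, top Z: go to q_0, push CZ → (q_0, cc, CZ)
  read c, top C: go to q_2, push ε → (q_2, c, Z)
  read c, top Z: go to q_0, push ε → (q_0, ε, ε)
All input consumed in state q_0 with stack ε.

ε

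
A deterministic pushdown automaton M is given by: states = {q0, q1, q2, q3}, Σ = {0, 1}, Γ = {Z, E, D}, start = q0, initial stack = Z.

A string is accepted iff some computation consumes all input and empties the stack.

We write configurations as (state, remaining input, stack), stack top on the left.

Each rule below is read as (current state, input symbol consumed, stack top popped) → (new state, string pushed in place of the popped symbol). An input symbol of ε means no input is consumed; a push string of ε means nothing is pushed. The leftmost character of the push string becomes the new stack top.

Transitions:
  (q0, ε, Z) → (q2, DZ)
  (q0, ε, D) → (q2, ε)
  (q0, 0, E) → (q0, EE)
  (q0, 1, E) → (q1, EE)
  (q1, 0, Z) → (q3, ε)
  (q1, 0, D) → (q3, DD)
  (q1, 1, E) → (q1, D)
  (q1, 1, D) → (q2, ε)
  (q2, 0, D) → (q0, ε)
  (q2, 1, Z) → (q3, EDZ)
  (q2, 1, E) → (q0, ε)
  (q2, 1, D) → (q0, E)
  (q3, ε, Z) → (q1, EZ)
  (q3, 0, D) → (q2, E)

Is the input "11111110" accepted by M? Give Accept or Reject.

Reject

(q0, 11111110, Z)
  ε-move, top Z: go to q2, push DZ → (q2, 11111110, DZ)
  read 1, top D: go to q0, push E → (q0, 1111110, EZ)
  read 1, top E: go to q1, push EE → (q1, 111110, EEZ)
  read 1, top E: go to q1, push D → (q1, 11110, DEZ)
  read 1, top D: go to q2, push ε → (q2, 1110, EZ)
  read 1, top E: go to q0, push ε → (q0, 110, Z)
  ε-move, top Z: go to q2, push DZ → (q2, 110, DZ)
  read 1, top D: go to q0, push E → (q0, 10, EZ)
  read 1, top E: go to q1, push EE → (q1, 0, EEZ)
No transition applies at (q1, 0, EEZ); input not fully consumed.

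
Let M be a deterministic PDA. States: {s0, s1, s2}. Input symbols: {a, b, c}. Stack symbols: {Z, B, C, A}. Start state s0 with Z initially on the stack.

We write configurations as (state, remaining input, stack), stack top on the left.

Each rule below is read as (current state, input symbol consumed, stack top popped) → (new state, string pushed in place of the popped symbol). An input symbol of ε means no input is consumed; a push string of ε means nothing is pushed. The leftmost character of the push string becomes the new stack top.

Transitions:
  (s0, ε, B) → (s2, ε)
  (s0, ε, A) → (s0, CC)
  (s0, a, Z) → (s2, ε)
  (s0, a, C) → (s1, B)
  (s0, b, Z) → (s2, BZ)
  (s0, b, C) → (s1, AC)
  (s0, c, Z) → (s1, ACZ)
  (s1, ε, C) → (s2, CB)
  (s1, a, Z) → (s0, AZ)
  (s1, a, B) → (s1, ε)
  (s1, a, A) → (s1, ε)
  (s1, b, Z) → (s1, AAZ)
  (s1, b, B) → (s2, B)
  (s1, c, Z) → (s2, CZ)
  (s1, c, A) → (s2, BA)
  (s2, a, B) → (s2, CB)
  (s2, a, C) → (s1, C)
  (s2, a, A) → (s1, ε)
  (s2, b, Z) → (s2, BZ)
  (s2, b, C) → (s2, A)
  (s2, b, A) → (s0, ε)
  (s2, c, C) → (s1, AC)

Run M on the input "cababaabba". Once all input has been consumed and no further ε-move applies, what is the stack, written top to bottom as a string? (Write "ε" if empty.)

CBZ

(s0, cababaabba, Z)
  read c, top Z: go to s1, push ACZ → (s1, ababaabba, ACZ)
  read a, top A: go to s1, push ε → (s1, babaabba, CZ)
  ε-move, top C: go to s2, push CB → (s2, babaabba, CBZ)
  read b, top C: go to s2, push A → (s2, abaabba, ABZ)
  read a, top A: go to s1, push ε → (s1, baabba, BZ)
  read b, top B: go to s2, push B → (s2, aabba, BZ)
  read a, top B: go to s2, push CB → (s2, abba, CBZ)
  read a, top C: go to s1, push C → (s1, bba, CBZ)
  ε-move, top C: go to s2, push CB → (s2, bba, CBBZ)
  read b, top C: go to s2, push A → (s2, ba, ABBZ)
  read b, top A: go to s0, push ε → (s0, a, BBZ)
  ε-move, top B: go to s2, push ε → (s2, a, BZ)
  read a, top B: go to s2, push CB → (s2, ε, CBZ)
All input consumed in state s2 with stack CBZ.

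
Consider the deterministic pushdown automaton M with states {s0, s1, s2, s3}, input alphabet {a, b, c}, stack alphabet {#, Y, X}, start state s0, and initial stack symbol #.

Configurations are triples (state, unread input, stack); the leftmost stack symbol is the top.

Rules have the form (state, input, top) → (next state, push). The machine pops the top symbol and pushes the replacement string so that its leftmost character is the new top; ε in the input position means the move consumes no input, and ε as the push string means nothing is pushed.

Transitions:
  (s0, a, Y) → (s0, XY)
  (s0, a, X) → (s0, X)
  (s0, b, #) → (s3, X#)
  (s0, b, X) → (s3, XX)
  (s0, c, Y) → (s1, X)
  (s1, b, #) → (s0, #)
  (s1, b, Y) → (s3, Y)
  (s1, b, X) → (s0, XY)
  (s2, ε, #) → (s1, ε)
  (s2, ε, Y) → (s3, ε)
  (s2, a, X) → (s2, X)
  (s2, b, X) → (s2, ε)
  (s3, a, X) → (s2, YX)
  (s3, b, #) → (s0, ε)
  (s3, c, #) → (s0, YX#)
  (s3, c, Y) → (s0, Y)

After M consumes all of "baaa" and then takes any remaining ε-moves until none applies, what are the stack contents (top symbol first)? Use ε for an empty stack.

(s0, baaa, #)
  read b, top #: go to s3, push X# → (s3, aaa, X#)
  read a, top X: go to s2, push YX → (s2, aa, YX#)
  ε-move, top Y: go to s3, push ε → (s3, aa, X#)
  read a, top X: go to s2, push YX → (s2, a, YX#)
  ε-move, top Y: go to s3, push ε → (s3, a, X#)
  read a, top X: go to s2, push YX → (s2, ε, YX#)
  ε-move, top Y: go to s3, push ε → (s3, ε, X#)
All input consumed in state s3 with stack X#.

X#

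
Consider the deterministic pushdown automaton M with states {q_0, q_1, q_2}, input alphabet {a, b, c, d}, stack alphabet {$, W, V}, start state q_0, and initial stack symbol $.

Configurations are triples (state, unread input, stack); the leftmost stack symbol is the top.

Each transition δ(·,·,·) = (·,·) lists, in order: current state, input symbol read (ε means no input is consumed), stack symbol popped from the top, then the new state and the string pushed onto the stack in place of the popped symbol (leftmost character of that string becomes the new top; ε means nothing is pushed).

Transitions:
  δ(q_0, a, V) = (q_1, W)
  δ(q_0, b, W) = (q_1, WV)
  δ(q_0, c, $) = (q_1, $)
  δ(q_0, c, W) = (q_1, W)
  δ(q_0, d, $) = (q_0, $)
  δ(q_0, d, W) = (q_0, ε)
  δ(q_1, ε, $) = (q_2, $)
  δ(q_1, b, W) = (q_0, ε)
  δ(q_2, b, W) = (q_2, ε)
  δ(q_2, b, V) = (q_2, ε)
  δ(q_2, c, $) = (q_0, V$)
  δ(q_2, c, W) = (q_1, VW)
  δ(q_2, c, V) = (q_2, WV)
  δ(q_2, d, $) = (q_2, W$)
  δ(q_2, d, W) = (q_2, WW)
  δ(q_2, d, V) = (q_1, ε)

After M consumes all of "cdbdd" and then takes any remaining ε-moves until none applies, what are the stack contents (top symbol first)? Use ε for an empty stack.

(q_0, cdbdd, $)
  read c, top $: go to q_1, push $ → (q_1, dbdd, $)
  ε-move, top $: go to q_2, push $ → (q_2, dbdd, $)
  read d, top $: go to q_2, push W$ → (q_2, bdd, W$)
  read b, top W: go to q_2, push ε → (q_2, dd, $)
  read d, top $: go to q_2, push W$ → (q_2, d, W$)
  read d, top W: go to q_2, push WW → (q_2, ε, WW$)
All input consumed in state q_2 with stack WW$.

WW$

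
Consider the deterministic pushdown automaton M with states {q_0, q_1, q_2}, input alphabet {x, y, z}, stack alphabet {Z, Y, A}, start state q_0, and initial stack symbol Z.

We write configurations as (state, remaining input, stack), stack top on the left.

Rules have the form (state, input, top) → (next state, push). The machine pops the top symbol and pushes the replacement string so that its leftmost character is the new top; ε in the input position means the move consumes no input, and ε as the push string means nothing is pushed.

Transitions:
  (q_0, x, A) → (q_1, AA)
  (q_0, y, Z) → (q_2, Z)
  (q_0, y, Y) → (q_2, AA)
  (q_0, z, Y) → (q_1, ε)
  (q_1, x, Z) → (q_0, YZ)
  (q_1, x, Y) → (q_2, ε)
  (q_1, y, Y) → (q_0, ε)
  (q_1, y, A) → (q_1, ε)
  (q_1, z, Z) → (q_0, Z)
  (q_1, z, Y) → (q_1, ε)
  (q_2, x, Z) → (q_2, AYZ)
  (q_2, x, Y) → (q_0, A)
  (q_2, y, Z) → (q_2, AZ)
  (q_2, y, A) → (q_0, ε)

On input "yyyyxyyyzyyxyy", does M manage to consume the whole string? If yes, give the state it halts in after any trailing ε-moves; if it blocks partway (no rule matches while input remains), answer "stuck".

stuck

(q_0, yyyyxyyyzyyxyy, Z) ⊢ (q_2, yyyxyyyzyyxyy, Z) ⊢ (q_2, yyxyyyzyyxyy, AZ) ⊢ (q_0, yxyyyzyyxyy, Z) ⊢ (q_2, xyyyzyyxyy, Z) ⊢ (q_2, yyyzyyxyy, AYZ) ⊢ (q_0, yyzyyxyy, YZ) ⊢ (q_2, yzyyxyy, AAZ) ⊢ (q_0, zyyxyy, AZ)
No transition for (q_0, z, top A); M blocks with input zyyxyy remaining.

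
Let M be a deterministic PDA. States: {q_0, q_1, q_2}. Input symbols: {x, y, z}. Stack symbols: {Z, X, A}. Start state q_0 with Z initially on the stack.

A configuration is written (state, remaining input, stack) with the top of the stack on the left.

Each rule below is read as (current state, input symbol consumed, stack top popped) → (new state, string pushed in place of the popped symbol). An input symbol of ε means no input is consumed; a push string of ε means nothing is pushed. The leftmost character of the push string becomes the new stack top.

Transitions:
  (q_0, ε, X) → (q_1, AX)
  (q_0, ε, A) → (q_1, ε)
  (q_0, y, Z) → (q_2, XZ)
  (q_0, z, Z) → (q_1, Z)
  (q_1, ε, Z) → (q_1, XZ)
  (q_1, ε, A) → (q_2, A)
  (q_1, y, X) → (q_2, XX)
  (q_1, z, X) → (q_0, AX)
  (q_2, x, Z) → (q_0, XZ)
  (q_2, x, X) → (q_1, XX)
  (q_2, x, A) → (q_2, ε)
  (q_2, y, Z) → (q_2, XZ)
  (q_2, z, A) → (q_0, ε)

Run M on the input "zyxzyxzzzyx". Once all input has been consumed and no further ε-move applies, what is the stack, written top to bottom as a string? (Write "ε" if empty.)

XXXXXXXZ

(q_0, zyxzyxzzzyx, Z)
  read z, top Z: go to q_1, push Z → (q_1, yxzyxzzzyx, Z)
  ε-move, top Z: go to q_1, push XZ → (q_1, yxzyxzzzyx, XZ)
  read y, top X: go to q_2, push XX → (q_2, xzyxzzzyx, XXZ)
  read x, top X: go to q_1, push XX → (q_1, zyxzzzyx, XXXZ)
  read z, top X: go to q_0, push AX → (q_0, yxzzzyx, AXXXZ)
  ε-move, top A: go to q_1, push ε → (q_1, yxzzzyx, XXXZ)
  read y, top X: go to q_2, push XX → (q_2, xzzzyx, XXXXZ)
  read x, top X: go to q_1, push XX → (q_1, zzzyx, XXXXXZ)
  read z, top X: go to q_0, push AX → (q_0, zzyx, AXXXXXZ)
  ε-move, top A: go to q_1, push ε → (q_1, zzyx, XXXXXZ)
  read z, top X: go to q_0, push AX → (q_0, zyx, AXXXXXZ)
  ε-move, top A: go to q_1, push ε → (q_1, zyx, XXXXXZ)
  read z, top X: go to q_0, push AX → (q_0, yx, AXXXXXZ)
  ε-move, top A: go to q_1, push ε → (q_1, yx, XXXXXZ)
  read y, top X: go to q_2, push XX → (q_2, x, XXXXXXZ)
  read x, top X: go to q_1, push XX → (q_1, ε, XXXXXXXZ)
All input consumed in state q_1 with stack XXXXXXXZ.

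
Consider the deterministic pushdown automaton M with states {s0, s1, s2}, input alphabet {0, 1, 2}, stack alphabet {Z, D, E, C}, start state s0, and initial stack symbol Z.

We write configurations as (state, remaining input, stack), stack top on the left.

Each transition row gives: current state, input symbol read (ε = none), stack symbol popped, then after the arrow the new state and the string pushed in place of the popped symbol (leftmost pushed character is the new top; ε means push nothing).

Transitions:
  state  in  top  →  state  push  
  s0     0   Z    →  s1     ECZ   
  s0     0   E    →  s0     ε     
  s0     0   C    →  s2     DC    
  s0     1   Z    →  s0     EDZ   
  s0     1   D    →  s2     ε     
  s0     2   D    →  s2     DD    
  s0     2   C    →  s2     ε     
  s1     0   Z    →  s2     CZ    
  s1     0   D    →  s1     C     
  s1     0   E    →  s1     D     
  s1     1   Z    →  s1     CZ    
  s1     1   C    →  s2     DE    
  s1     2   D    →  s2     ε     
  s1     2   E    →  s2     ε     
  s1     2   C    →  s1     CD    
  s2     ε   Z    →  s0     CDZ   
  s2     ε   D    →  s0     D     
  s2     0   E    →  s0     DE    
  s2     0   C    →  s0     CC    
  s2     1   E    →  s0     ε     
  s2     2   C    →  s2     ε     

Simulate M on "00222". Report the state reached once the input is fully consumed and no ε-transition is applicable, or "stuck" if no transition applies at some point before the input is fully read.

(s0, 00222, Z) ⊢ (s1, 0222, ECZ) ⊢ (s1, 222, DCZ) ⊢ (s2, 22, CZ) ⊢ (s2, 2, Z) ⊢ (s0, 2, CDZ) ⊢ (s2, ε, DZ) ⊢ (s0, ε, DZ)
All input consumed; M is in state s0.

s0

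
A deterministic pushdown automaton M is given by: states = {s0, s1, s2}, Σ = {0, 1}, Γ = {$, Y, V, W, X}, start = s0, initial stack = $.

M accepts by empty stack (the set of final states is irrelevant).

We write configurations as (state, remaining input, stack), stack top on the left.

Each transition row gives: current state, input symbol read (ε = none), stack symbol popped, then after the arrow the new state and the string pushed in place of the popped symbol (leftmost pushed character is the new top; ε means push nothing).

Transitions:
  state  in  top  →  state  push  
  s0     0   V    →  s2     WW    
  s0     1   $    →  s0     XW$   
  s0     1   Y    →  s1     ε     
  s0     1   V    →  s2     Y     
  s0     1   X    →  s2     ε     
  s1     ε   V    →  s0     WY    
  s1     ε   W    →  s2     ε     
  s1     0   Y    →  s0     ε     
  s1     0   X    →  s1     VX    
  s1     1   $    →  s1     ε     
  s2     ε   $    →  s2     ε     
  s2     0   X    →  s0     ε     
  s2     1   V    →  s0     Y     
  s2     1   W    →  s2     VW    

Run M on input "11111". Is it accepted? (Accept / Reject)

(s0, 11111, $) ⊢ (s0, 1111, XW$) ⊢ (s2, 111, W$) ⊢ (s2, 11, VW$) ⊢ (s0, 1, YW$) ⊢ (s1, ε, W$) ⊢ (s2, ε, $) ⊢ (s2, ε, ε)
All input consumed and the stack is empty.

Accept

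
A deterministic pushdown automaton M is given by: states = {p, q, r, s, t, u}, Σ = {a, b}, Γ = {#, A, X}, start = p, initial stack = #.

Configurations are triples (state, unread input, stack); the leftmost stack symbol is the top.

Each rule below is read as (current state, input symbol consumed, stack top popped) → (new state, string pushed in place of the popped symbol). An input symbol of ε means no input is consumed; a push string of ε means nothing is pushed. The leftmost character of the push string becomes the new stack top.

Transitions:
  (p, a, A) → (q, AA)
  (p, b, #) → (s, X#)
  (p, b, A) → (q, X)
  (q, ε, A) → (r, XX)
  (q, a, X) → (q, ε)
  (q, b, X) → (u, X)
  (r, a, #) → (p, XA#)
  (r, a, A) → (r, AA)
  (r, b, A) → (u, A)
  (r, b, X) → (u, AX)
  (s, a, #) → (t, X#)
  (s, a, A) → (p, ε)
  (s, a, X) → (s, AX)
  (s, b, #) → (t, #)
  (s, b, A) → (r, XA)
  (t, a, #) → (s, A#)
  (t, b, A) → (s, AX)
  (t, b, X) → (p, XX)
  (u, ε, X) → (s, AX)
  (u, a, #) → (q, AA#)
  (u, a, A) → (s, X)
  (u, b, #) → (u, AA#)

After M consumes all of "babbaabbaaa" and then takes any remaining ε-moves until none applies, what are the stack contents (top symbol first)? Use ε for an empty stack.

XXAXXAX#

(p, babbaabbaaa, #)
  read b, top #: go to s, push X# → (s, abbaabbaaa, X#)
  read a, top X: go to s, push AX → (s, bbaabbaaa, AX#)
  read b, top A: go to r, push XA → (r, baabbaaa, XAX#)
  read b, top X: go to u, push AX → (u, aabbaaa, AXAX#)
  read a, top A: go to s, push X → (s, abbaaa, XXAX#)
  read a, top X: go to s, push AX → (s, bbaaa, AXXAX#)
  read b, top A: go to r, push XA → (r, baaa, XAXXAX#)
  read b, top X: go to u, push AX → (u, aaa, AXAXXAX#)
  read a, top A: go to s, push X → (s, aa, XXAXXAX#)
  read a, top X: go to s, push AX → (s, a, AXXAXXAX#)
  read a, top A: go to p, push ε → (p, ε, XXAXXAX#)
All input consumed in state p with stack XXAXXAX#.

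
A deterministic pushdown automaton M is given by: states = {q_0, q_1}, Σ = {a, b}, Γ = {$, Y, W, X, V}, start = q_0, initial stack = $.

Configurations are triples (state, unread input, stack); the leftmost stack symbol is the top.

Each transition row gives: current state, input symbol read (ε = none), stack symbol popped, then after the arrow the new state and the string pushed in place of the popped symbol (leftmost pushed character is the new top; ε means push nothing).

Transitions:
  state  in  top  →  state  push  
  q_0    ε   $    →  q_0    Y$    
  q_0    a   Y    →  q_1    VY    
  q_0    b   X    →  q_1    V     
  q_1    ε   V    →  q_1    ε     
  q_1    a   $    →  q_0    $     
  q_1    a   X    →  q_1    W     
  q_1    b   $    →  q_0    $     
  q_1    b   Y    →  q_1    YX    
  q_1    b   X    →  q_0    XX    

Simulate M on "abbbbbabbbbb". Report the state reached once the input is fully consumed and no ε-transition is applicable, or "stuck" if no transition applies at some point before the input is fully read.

(q_0, abbbbbabbbbb, $)
  ε-move, top $: go to q_0, push Y$ → (q_0, abbbbbabbbbb, Y$)
  read a, top Y: go to q_1, push VY → (q_1, bbbbbabbbbb, VY$)
  ε-move, top V: go to q_1, push ε → (q_1, bbbbbabbbbb, Y$)
  read b, top Y: go to q_1, push YX → (q_1, bbbbabbbbb, YX$)
  read b, top Y: go to q_1, push YX → (q_1, bbbabbbbb, YXX$)
  read b, top Y: go to q_1, push YX → (q_1, bbabbbbb, YXXX$)
  read b, top Y: go to q_1, push YX → (q_1, babbbbb, YXXXX$)
  read b, top Y: go to q_1, push YX → (q_1, abbbbb, YXXXXX$)
No transition for (q_1, a, top Y); M blocks with input abbbbb remaining.

stuck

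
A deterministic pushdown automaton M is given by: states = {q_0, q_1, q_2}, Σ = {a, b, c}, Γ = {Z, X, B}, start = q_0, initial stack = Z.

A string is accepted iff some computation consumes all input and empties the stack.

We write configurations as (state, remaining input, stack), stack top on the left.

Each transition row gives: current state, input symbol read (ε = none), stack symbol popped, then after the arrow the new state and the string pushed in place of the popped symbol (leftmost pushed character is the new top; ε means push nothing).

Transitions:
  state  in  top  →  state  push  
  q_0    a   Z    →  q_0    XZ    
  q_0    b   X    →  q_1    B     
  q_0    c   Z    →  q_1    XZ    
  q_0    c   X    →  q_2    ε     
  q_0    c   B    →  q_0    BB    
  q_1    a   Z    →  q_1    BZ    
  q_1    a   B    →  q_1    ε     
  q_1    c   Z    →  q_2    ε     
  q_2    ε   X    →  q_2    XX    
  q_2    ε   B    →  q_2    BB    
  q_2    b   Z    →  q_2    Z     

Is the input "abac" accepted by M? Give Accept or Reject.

(q_0, abac, Z)
  read a, top Z: go to q_0, push XZ → (q_0, bac, XZ)
  read b, top X: go to q_1, push B → (q_1, ac, BZ)
  read a, top B: go to q_1, push ε → (q_1, c, Z)
  read c, top Z: go to q_2, push ε → (q_2, ε, ε)
All input consumed and the stack is empty.

Accept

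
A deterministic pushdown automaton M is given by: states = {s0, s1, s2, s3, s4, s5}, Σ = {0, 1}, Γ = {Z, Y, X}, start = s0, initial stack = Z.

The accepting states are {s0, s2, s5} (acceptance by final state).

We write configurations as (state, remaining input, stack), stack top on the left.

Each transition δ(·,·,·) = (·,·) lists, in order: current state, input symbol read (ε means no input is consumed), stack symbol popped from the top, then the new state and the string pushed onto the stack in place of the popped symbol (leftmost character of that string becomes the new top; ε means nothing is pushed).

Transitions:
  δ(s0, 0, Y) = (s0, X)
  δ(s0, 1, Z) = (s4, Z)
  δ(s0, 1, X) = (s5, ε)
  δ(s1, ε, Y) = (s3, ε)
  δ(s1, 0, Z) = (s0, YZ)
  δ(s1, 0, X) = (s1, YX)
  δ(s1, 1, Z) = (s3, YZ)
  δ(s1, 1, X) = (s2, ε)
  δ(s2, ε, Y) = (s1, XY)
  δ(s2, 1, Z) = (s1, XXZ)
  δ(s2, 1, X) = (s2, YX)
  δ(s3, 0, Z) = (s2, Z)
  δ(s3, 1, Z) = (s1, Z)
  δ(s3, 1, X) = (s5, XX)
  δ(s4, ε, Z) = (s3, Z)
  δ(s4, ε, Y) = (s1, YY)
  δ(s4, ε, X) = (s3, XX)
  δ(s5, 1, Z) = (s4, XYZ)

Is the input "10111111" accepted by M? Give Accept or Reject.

(s0, 10111111, Z)
  read 1, top Z: go to s4, push Z → (s4, 0111111, Z)
  ε-move, top Z: go to s3, push Z → (s3, 0111111, Z)
  read 0, top Z: go to s2, push Z → (s2, 111111, Z)
  read 1, top Z: go to s1, push XXZ → (s1, 11111, XXZ)
  read 1, top X: go to s2, push ε → (s2, 1111, XZ)
  read 1, top X: go to s2, push YX → (s2, 111, YXZ)
  ε-move, top Y: go to s1, push XY → (s1, 111, XYXZ)
  read 1, top X: go to s2, push ε → (s2, 11, YXZ)
  ε-move, top Y: go to s1, push XY → (s1, 11, XYXZ)
  read 1, top X: go to s2, push ε → (s2, 1, YXZ)
  ε-move, top Y: go to s1, push XY → (s1, 1, XYXZ)
  read 1, top X: go to s2, push ε → (s2, ε, YXZ)
All input consumed; state s2 ∈ F.

Accept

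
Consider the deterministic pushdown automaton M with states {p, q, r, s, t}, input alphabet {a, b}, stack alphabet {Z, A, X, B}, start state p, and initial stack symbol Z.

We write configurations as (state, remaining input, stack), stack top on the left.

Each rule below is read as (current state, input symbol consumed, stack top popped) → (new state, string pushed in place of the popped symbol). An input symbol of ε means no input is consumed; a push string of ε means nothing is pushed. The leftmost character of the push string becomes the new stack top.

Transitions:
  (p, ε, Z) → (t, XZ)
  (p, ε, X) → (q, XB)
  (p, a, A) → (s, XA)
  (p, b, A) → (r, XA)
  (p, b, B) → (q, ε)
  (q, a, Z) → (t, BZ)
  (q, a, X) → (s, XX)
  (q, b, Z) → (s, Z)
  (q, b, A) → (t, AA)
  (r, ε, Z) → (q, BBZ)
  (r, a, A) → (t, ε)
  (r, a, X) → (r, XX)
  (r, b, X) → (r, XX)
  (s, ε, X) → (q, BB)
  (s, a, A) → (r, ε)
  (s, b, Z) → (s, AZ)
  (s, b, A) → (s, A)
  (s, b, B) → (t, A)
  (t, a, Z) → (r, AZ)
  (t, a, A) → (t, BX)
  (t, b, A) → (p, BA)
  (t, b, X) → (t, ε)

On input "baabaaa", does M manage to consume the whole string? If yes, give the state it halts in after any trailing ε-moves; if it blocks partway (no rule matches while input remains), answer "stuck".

(p, baabaaa, Z)
  ε-move, top Z: go to t, push XZ → (t, baabaaa, XZ)
  read b, top X: go to t, push ε → (t, aabaaa, Z)
  read a, top Z: go to r, push AZ → (r, abaaa, AZ)
  read a, top A: go to t, push ε → (t, baaa, Z)
No transition for (t, b, top Z); M blocks with input baaa remaining.

stuck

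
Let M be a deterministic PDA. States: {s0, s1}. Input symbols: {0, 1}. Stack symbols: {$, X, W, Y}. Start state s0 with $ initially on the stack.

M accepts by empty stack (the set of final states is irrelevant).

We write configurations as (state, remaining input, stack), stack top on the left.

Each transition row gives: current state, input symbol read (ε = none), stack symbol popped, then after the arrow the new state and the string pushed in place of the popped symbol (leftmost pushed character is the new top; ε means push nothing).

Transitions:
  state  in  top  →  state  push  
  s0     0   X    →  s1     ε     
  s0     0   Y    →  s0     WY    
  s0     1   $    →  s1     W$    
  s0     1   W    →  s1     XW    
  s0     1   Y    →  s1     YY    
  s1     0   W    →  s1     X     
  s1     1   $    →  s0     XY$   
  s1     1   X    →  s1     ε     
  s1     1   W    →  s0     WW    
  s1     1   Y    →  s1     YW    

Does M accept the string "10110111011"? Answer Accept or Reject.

(s0, 10110111011, $)
  read 1, top $: go to s1, push W$ → (s1, 0110111011, W$)
  read 0, top W: go to s1, push X → (s1, 110111011, X$)
  read 1, top X: go to s1, push ε → (s1, 10111011, $)
  read 1, top $: go to s0, push XY$ → (s0, 0111011, XY$)
  read 0, top X: go to s1, push ε → (s1, 111011, Y$)
  read 1, top Y: go to s1, push YW → (s1, 11011, YW$)
  read 1, top Y: go to s1, push YW → (s1, 1011, YWW$)
  read 1, top Y: go to s1, push YW → (s1, 011, YWWW$)
No transition applies at (s1, 011, YWWW$); input not fully consumed.

Reject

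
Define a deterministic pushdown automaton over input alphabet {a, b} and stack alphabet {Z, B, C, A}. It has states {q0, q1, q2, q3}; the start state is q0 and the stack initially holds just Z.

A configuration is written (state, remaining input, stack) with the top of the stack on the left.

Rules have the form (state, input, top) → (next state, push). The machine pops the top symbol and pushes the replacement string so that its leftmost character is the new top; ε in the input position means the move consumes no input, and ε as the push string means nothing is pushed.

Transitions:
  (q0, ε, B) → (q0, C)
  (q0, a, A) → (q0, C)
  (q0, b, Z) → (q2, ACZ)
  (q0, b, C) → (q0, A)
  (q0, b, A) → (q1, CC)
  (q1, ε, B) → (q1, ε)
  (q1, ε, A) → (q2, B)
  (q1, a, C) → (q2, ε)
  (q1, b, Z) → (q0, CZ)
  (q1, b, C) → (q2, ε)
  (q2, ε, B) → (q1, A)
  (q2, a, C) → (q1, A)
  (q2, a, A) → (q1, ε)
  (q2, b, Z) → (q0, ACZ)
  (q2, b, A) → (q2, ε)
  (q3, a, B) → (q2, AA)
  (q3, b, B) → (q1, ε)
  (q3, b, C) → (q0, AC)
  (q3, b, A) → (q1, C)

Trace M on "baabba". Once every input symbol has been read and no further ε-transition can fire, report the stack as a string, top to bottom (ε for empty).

(q0, baabba, Z)
  read b, top Z: go to q2, push ACZ → (q2, aabba, ACZ)
  read a, top A: go to q1, push ε → (q1, abba, CZ)
  read a, top C: go to q2, push ε → (q2, bba, Z)
  read b, top Z: go to q0, push ACZ → (q0, ba, ACZ)
  read b, top A: go to q1, push CC → (q1, a, CCCZ)
  read a, top C: go to q2, push ε → (q2, ε, CCZ)
All input consumed in state q2 with stack CCZ.

CCZ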